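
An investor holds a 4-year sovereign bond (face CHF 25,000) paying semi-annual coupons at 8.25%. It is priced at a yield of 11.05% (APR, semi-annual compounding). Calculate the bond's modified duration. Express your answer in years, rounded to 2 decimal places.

Periodic yield y = 0.05525. First find Macaulay duration:
  t   CF        PV=CF/(1+0.05525)^t    t·PV
  1     1,031.25       977.2566       977.2566
  2     1,031.25       926.0901     1,852.1802
  3     1,031.25       877.6026     2,632.8077
  4     1,031.25       831.6537     3,326.6148
  5     1,031.25       788.1106     3,940.5529
  6     1,031.25       746.8473     4,481.0836
  7     1,031.25       707.7444     4,954.2107
  8    26,031.25    16,929.8120   135,438.4963
  Σ                 22,785.1172   157,603.2027
P = 22,785.1172; Macaulay duration = 157,603.2027 / 22,785.1172 = 6.91694 half-year periods = 3.45847 years.
Modified duration = D_Mac / (1 + y) = 3.45847 / 1.05525 = 3.27739 years.

3.28 years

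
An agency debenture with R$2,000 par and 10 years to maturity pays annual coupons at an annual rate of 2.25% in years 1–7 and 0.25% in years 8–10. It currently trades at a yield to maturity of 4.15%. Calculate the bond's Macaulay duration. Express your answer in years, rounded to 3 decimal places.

8.966 years

Periodic yield y = 0.0415. Discount each cash flow and weight by its year:
  t   CF        PV=CF/(1+0.0415)^t    t·PV
  1        45.00        43.2069        43.2069
  2        45.00        41.4853        82.9705
  3        45.00        39.8322       119.4967
  4        45.00        38.2451       152.9803
  5        45.00        36.7211       183.6057
  6        45.00        35.2579       211.5476
  7        45.00        33.8530       236.9712
  8         5.00         3.6116        28.8925
  9         5.00         3.4677        31.2089
  10    2,005.00     1,335.1241    13,351.2410
  Σ                  1,610.8049    14,442.1214
Price P = Σ PV = 1,610.8049.
Macaulay duration = Σ(t·PV) / P = 14,442.1214 / 1,610.8049 = 8.96578 years.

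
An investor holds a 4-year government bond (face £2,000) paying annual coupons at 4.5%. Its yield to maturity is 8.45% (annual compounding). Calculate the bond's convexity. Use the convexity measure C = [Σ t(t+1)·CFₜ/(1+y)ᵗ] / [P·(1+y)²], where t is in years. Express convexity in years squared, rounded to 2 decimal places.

With y = 0.0845:
  t   CF        PV=CF/(1+0.0845)^t    t·PV        t(t+1)·PV
  1        90.00        82.9876        82.9876         165.9751
  2        90.00        76.5215       153.0430         459.1289
  3        90.00        70.5592       211.6777         846.7108
  4     2,090.00     1,510.8733     6,043.4934      30,217.4670
  Σ                  1,740.9416     6,491.2016      31,689.2818
P = 1,740.9416.
Convexity = Σ t(t+1)·PV / [P·(1+y)²] = 31,689.2818 / (1,740.9416 × 1.176140) = 15.47637.

15.48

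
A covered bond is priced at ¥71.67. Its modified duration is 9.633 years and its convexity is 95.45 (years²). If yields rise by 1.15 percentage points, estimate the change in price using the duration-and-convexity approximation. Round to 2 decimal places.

-¥7.49

Duration effect: -D_mod·Δy = -9.633 × (+0.0115) = -0.1107795
Convexity effect: ½·C·(Δy)² = 0.5 × 95.45 × (0.0115)² = +0.00631163125
ΔP/P ≈ -0.1107795 + 0.00631163125 = -0.10446786875
ΔP ≈ 71.67 × (-0.10446786875) = -7.4872121533125.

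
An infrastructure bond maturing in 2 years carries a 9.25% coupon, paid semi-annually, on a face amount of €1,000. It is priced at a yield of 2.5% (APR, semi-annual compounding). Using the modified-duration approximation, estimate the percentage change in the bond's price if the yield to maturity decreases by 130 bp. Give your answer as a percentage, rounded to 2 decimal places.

Periodic yield y = 0.0125. Modified duration first:
  t   CF        PV=CF/(1+0.0125)^t    t·PV
  1        46.25        45.6790        45.6790
  2        46.25        45.1151        90.2301
  3        46.25        44.5581       133.6743
  4     1,046.25       995.5323     3,982.1291
  Σ                  1,130.8845     4,251.7125
P = 1,130.8845; D_Mac = 3.75963 half-year periods = 1.87982 yrs; D_mod = 1.87982/(1+0.0125) = 1.85661 yrs.
ΔP/P ≈ -D_mod · Δy = -1.85661 × (-0.013) = +0.024136 = +2.4136%.

+2.41%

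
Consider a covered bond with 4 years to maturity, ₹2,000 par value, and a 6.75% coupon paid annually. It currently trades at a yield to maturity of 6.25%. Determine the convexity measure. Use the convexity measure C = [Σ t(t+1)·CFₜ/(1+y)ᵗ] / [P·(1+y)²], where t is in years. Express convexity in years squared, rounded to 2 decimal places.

With y = 0.0625:
  t   CF        PV=CF/(1+0.0625)^t    t·PV        t(t+1)·PV
  1       135.00       127.0588       127.0588         254.1176
  2       135.00       119.5848       239.1696         717.5087
  3       135.00       112.5504       337.6511       1,350.6045
  4     2,135.00     1,675.2596     6,701.0385      33,505.1927
  Σ                  2,034.4536     7,404.9180      35,827.4235
P = 2,034.4536.
Convexity = Σ t(t+1)·PV / [P·(1+y)²] = 35,827.4235 / (2,034.4536 × 1.128906) = 15.59947.

15.60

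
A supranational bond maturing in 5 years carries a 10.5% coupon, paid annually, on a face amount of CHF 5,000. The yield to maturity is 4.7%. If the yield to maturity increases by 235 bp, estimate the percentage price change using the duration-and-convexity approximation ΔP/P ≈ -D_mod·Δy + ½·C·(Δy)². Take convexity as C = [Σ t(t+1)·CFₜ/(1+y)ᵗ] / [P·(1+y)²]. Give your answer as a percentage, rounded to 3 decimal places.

With y = 0.047:
  t   CF        PV=CF/(1+0.047)^t    t·PV        t(t+1)·PV
  1       525.00       501.4327       501.4327       1,002.8653
  2       525.00       478.9233       957.8465       2,873.5396
  3       525.00       457.4243     1,372.2730       5,489.0919
  4       525.00       436.8905     1,747.5619       8,737.8095
  5     5,525.00     4,391.3583    21,956.7915     131,740.7491
  Σ                  6,266.0290    26,535.9056     149,844.0555
P = 6,266.0290; D_Mac = 4.23488 yrs; D_mod = 4.04478 yrs; C = 21.81493.
Duration effect: -4.04478 × (+0.0235) = -0.095052
Convexity effect: 0.5 × 21.81493 × (0.0235)² = +0.0060236
ΔP/P ≈ -0.095052 + 0.0060236 = -0.089029 = -8.9029%.

-8.903%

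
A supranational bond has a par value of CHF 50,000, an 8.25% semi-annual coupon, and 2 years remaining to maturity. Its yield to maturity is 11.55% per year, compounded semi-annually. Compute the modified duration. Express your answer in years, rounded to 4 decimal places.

Periodic yield y = 0.05775. First find Macaulay duration:
  t   CF        PV=CF/(1+0.05775)^t    t·PV
  1     2,062.50     1,949.8936     1,949.8936
  2     2,062.50     1,843.4353     3,686.8705
  3     2,062.50     1,742.7892     5,228.3675
  4    52,062.50    41,590.3795   166,361.5178
  Σ                 47,126.4975   177,226.6495
P = 47,126.4975; Macaulay duration = 177,226.6495 / 47,126.4975 = 3.76066 half-year periods = 1.88033 years.
Modified duration = D_Mac / (1 + y) = 1.88033 / 1.05775 = 1.77767 years.

1.7777 years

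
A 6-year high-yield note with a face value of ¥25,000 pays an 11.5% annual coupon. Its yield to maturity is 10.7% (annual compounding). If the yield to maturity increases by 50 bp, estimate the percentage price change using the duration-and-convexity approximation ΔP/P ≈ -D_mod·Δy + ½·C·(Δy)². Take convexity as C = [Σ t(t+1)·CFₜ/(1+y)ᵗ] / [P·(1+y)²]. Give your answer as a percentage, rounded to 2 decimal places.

-2.08%

With y = 0.107:
  t   CF        PV=CF/(1+0.107)^t    t·PV        t(t+1)·PV
  1     2,875.00     2,597.1093     2,597.1093       5,194.2186
  2     2,875.00     2,346.0789     4,692.1577      14,076.4732
  3     2,875.00     2,119.3124     6,357.9373      25,431.7492
  4     2,875.00     1,914.4647     7,657.8588      38,289.2942
  5     2,875.00     1,729.4171     8,647.0854      51,882.5125
  6    27,875.00    15,147.0881    90,882.5285     636,177.6993
  Σ                 25,853.4705   120,834.6771     771,051.9470
P = 25,853.4705; D_Mac = 4.67383 yrs; D_mod = 4.22207 yrs; C = 24.33714.
Duration effect: -4.22207 × (+0.005) = -0.021110
Convexity effect: 0.5 × 24.33714 × (0.005)² = +0.0003042
ΔP/P ≈ -0.021110 + 0.0003042 = -0.020806 = -2.0806%.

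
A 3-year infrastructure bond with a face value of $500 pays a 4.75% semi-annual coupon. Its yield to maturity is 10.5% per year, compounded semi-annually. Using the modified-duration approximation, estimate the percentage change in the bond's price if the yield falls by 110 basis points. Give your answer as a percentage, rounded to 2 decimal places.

+2.94%

Periodic yield y = 0.0525. Modified duration first:
  t   CF        PV=CF/(1+0.0525)^t    t·PV
  1       11.875        11.2827        11.2827
  2       11.875        10.7199        21.4397
  3       11.875        10.1851        30.5554
  4       11.875         9.6771        38.7084
  5       11.875         9.1944        45.9720
  6      511.875       376.5575     2,259.3449
  Σ                    427.6167     2,407.3032
P = 427.6167; D_Mac = 5.62958 half-year periods = 2.81479 yrs; D_mod = 2.81479/(1+0.0525) = 2.67439 yrs.
ΔP/P ≈ -D_mod · Δy = -2.67439 × (-0.011) = +0.029418 = +2.9418%.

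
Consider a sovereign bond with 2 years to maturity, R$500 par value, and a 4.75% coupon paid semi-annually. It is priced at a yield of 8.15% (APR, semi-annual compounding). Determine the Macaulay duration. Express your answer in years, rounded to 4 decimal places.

Periodic yield y = 0.04075. Discount each cash flow and weight by its period:
  t   CF        PV=CF/(1+0.04075)^t    t·PV
  1       11.875        11.4100        11.4100
  2       11.875        10.9633        21.9266
  3       11.875        10.5340        31.6021
  4      511.875       436.2930     1,745.1720
  Σ                    469.2003     1,810.1107
Price P = Σ PV = 469.2003.
Macaulay duration = Σ(t·PV) / P = 1,810.1107 / 469.2003 = 3.85786 half-year periods.
In years: 3.85786 / 2 = 1.92893 years.

1.9289 years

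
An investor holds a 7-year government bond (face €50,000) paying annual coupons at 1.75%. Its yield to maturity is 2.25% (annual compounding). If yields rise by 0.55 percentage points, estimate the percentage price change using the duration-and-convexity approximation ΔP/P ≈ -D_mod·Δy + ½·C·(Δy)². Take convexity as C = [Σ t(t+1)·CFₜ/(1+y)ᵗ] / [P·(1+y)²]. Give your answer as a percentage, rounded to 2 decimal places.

-3.50%

With y = 0.0225:
  t   CF        PV=CF/(1+0.0225)^t    t·PV        t(t+1)·PV
  1       875.00       855.7457       855.7457       1,711.4914
  2       875.00       836.9151     1,673.8303       5,021.4908
  3       875.00       818.4989     2,455.4967       9,821.9869
  4       875.00       800.4879     3,201.9517      16,009.7585
  5       875.00       782.8733     3,914.3664      23,486.1983
  6       875.00       765.6462     4,593.8774      32,157.1420
  7    50,875.00    43,537.2712   304,760.8986   2,438,087.1891
  Σ                 48,397.4384   321,456.1669   2,526,295.2571
P = 48,397.4384; D_Mac = 6.64201 yrs; D_mod = 6.49585 yrs; C = 49.92696.
Duration effect: -6.49585 × (+0.0055) = -0.035727
Convexity effect: 0.5 × 49.92696 × (0.0055)² = +0.0007551
ΔP/P ≈ -0.035727 + 0.0007551 = -0.034972 = -3.4972%.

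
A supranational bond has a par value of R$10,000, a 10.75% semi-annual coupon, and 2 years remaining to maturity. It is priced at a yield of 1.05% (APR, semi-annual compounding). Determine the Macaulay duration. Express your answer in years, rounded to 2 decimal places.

1.87 years

Periodic yield y = 0.00525. Discount each cash flow and weight by its period:
  t   CF        PV=CF/(1+0.00525)^t    t·PV
  1       537.50       534.6929       534.6929
  2       537.50       531.9004     1,063.8008
  3       537.50       529.1225     1,587.3675
  4    10,537.50    10,319.0867    41,276.3467
  Σ                 11,914.8024    44,462.2078
Price P = Σ PV = 11,914.8024.
Macaulay duration = Σ(t·PV) / P = 44,462.2078 / 11,914.8024 = 3.73168 half-year periods.
In years: 3.73168 / 2 = 1.86584 years.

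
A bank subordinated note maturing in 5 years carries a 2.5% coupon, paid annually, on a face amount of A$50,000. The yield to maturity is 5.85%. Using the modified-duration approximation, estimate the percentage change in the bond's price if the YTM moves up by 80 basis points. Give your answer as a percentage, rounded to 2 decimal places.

Periodic yield y = 0.0585. Modified duration first:
  t   CF        PV=CF/(1+0.0585)^t    t·PV
  1     1,250.00     1,180.9164     1,180.9164
  2     1,250.00     1,115.6508     2,231.3016
  3     1,250.00     1,053.9923     3,161.9768
  4     1,250.00       995.7414     3,982.9656
  5    51,250.00    38,569.1047   192,845.5236
  Σ                 42,915.4056   203,402.6840
P = 42,915.4056; D_Mac = 4.73962 yrs; D_mod = 4.73962/(1+0.0585) = 4.47768 yrs.
ΔP/P ≈ -D_mod · Δy = -4.47768 × (+0.008) = -0.035821 = -3.5821%.

-3.58%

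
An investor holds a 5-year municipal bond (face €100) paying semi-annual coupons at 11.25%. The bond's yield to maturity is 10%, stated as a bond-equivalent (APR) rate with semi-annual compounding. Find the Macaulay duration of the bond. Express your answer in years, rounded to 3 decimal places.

Periodic yield y = 0.05. Discount each cash flow and weight by its period:
  t   CF        PV=CF/(1+0.05)^t    t·PV
  1        5.625         5.3571         5.3571
  2        5.625         5.1020        10.2041
  3        5.625         4.8591        14.5773
  4        5.625         4.6277        18.5108
  5        5.625         4.4073        22.0367
  6        5.625         4.1975        25.1848
  7        5.625         3.9976        27.9831
  8        5.625         3.8072        30.4578
  9        5.625         3.6259        32.6333
  10     105.625        64.8446       648.4459
  Σ                    104.8261       835.3908
Price P = Σ PV = 104.8261.
Macaulay duration = Σ(t·PV) / P = 835.3908 / 104.8261 = 7.96930 half-year periods.
In years: 7.96930 / 2 = 3.98465 years.

3.985 years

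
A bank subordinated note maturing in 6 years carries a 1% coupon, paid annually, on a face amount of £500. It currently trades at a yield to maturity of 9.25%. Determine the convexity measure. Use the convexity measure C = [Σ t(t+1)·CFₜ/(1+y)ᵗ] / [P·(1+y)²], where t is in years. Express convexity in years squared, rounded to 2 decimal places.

With y = 0.0925:
  t   CF        PV=CF/(1+0.0925)^t    t·PV        t(t+1)·PV
  1         5.00         4.5767         4.5767           9.1533
  2         5.00         4.1892         8.3783          25.1350
  3         5.00         3.8345        11.5034          46.0137
  4         5.00         3.5098        14.0393          70.1963
  5         5.00         3.2126        16.0632          96.3794
  6       505.00       297.0043     1,782.0257      12,474.1797
  Σ                    316.3270     1,836.5866      12,721.0573
P = 316.3270.
Convexity = Σ t(t+1)·PV / [P·(1+y)²] = 12,721.0573 / (316.3270 × 1.193556) = 33.69334.

33.69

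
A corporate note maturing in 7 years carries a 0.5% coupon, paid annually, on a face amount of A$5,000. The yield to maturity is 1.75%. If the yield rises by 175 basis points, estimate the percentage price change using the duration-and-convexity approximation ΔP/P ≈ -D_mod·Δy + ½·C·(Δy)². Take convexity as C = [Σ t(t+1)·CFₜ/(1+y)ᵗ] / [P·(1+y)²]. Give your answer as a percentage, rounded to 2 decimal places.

With y = 0.0175:
  t   CF        PV=CF/(1+0.0175)^t    t·PV        t(t+1)·PV
  1        25.00        24.5700        24.5700          49.1400
  2        25.00        24.1474        48.2949         144.8847
  3        25.00        23.7321        71.1964         284.7856
  4        25.00        23.3240        93.2959         466.4793
  5        25.00        22.9228       114.6141         687.6844
  6        25.00        22.5286       135.1714         946.1997
  7     5,025.00     4,450.3600    31,152.5198     249,220.1585
  Σ                  4,591.5849    31,639.6624     251,799.3321
P = 4,591.5849; D_Mac = 6.89079 yrs; D_mod = 6.77228 yrs; C = 52.96916.
Duration effect: -6.77228 × (+0.0175) = -0.118515
Convexity effect: 0.5 × 52.96916 × (0.0175)² = +0.0081109
ΔP/P ≈ -0.118515 + 0.0081109 = -0.110404 = -11.0404%.

-11.04%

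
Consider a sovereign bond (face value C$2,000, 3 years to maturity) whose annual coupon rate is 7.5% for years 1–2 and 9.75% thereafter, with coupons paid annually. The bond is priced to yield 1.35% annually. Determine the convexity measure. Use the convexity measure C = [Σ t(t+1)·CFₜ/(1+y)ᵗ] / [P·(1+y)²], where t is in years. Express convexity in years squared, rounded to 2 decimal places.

10.73

With y = 0.0135:
  t   CF        PV=CF/(1+0.0135)^t    t·PV        t(t+1)·PV
  1       150.00       148.0020       148.0020         296.0039
  2       150.00       146.0306       292.0611         876.1834
  3     2,195.00     2,108.4498     6,325.3494      25,301.3976
  Σ                  2,402.4823     6,765.4125      26,473.5849
P = 2,402.4823.
Convexity = Σ t(t+1)·PV / [P·(1+y)²] = 26,473.5849 / (2,402.4823 × 1.027182) = 10.72766.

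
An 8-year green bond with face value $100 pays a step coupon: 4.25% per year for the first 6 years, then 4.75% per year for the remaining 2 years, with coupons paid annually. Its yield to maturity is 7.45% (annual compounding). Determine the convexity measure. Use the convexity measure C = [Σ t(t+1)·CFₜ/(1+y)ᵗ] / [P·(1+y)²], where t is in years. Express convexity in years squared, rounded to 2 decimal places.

50.24

With y = 0.0745:
  t   CF        PV=CF/(1+0.0745)^t    t·PV        t(t+1)·PV
  1         4.25         3.9553         3.9553           7.9107
  2         4.25         3.6811         7.3622          22.0865
  3         4.25         3.4259        10.2776          41.1103
  4         4.25         3.1883        12.7533          63.7666
  5         4.25         2.9673        14.8363          89.0181
  6         4.25         2.7615        16.5692         115.9844
  7         4.75         2.8724        20.1070         160.8558
  8       104.75        58.9526       471.6205       4,244.5844
  Σ                     81.8044       557.4814       4,745.3167
P = 81.8044.
Convexity = Σ t(t+1)·PV / [P·(1+y)²] = 4,745.3167 / (81.8044 × 1.154550) = 50.24302.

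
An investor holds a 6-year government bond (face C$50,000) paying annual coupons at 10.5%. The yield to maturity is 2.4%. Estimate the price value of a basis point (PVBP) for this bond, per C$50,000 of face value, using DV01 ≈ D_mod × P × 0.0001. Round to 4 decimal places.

Periodic yield y = 0.024.
  t   CF        PV=CF/(1+0.024)^t    t·PV
  1     5,250.00     5,126.9531     5,126.9531
  2     5,250.00     5,006.7902    10,013.5803
  3     5,250.00     4,889.4435    14,668.3306
  4     5,250.00     4,774.8472    19,099.3887
  5     5,250.00     4,662.9367    23,314.6835
  6    55,250.00    47,921.7360   287,530.4161
  Σ                 72,382.7067   359,753.3524
P = 72,382.7067; D_Mac = 4.97016 yrs; D_mod = 4.85367 yrs.
DV01 ≈ 4.85367 × 72,382.7067 × 0.0001 = 35.132163.

C$35.1322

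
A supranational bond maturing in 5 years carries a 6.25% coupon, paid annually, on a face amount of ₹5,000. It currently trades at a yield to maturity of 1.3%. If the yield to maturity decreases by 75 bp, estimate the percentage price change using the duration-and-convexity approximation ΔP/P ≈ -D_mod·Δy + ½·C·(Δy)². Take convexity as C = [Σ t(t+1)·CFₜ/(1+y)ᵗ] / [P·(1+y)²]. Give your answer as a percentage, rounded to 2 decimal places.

+3.41%

With y = 0.013:
  t   CF        PV=CF/(1+0.013)^t    t·PV        t(t+1)·PV
  1       312.50       308.4896       308.4896         616.9793
  2       312.50       304.5307       609.0615       1,827.1844
  3       312.50       300.6226       901.8679       3,607.4717
  4       312.50       296.7647     1,187.0588       5,935.2940
  5     5,312.50     4,980.2566    24,901.2828     149,407.6968
  Σ                  6,190.6643    27,907.7606     161,394.6262
P = 6,190.6643; D_Mac = 4.50804 yrs; D_mod = 4.45019 yrs; C = 25.40580.
Duration effect: -4.45019 × (-0.0075) = +0.033376
Convexity effect: 0.5 × 25.40580 × (-0.0075)² = +0.0007145
ΔP/P ≈ +0.033376 + 0.0007145 = +0.034091 = +3.4091%.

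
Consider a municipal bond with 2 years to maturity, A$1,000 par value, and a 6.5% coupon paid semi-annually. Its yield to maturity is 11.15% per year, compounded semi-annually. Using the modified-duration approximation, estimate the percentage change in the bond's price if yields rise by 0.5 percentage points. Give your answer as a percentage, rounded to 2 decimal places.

-0.90%

Periodic yield y = 0.05575. Modified duration first:
  t   CF        PV=CF/(1+0.05575)^t    t·PV
  1        32.50        30.7838        30.7838
  2        32.50        29.1582        58.3165
  3        32.50        27.6185        82.8555
  4     1,032.50       831.0855     3,324.3420
  Σ                    918.6460     3,496.2977
P = 918.6460; D_Mac = 3.80592 half-year periods = 1.90296 yrs; D_mod = 1.90296/(1+0.05575) = 1.80247 yrs.
ΔP/P ≈ -D_mod · Δy = -1.80247 × (+0.005) = -0.009012 = -0.9012%.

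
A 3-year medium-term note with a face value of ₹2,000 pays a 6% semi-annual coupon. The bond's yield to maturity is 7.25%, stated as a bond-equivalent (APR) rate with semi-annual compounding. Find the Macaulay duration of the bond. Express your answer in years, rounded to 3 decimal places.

Periodic yield y = 0.03625. Discount each cash flow and weight by its period:
  t   CF        PV=CF/(1+0.03625)^t    t·PV
  1        60.00        57.9011        57.9011
  2        60.00        55.8756       111.7512
  3        60.00        53.9210       161.7629
  4        60.00        52.0347       208.1388
  5        60.00        50.2144       251.0721
  6     2,060.00     1,663.7189     9,982.3136
  Σ                  1,933.6657    10,772.9397
Price P = Σ PV = 1,933.6657.
Macaulay duration = Σ(t·PV) / P = 10,772.9397 / 1,933.6657 = 5.57125 half-year periods.
In years: 5.57125 / 2 = 2.78563 years.

2.786 years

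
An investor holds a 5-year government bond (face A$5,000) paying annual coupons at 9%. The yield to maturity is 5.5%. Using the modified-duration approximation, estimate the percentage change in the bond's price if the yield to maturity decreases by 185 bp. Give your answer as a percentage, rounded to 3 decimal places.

+7.532%

Periodic yield y = 0.055. Modified duration first:
  t   CF        PV=CF/(1+0.055)^t    t·PV
  1       450.00       426.5403       426.5403
  2       450.00       404.3036       808.6072
  3       450.00       383.2261     1,149.6784
  4       450.00       363.2475     1,452.9901
  5     5,450.00     4,169.9822    20,849.9111
  Σ                  5,747.2998    24,687.7272
P = 5,747.2998; D_Mac = 4.29553 yrs; D_mod = 4.29553/(1+0.055) = 4.07160 yrs.
ΔP/P ≈ -D_mod · Δy = -4.07160 × (-0.0185) = +0.075325 = +7.5325%.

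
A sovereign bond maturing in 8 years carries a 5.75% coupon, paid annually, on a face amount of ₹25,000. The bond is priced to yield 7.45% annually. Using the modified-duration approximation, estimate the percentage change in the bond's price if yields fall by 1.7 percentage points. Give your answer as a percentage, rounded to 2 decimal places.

Periodic yield y = 0.0745. Modified duration first:
  t   CF        PV=CF/(1+0.0745)^t    t·PV
  1     1,437.50     1,337.8315     1,337.8315
  2     1,437.50     1,245.0736     2,490.1471
  3     1,437.50     1,158.7469     3,476.2408
  4     1,437.50     1,078.4057     4,313.6228
  5     1,437.50     1,003.6349     5,018.1745
  6     1,437.50       934.0483     5,604.2898
  7     1,437.50       869.2865     6,085.0052
  8    26,437.50    14,878.8384   119,030.7070
  Σ                 22,505.8658   147,356.0187
P = 22,505.8658; D_Mac = 6.54745 yrs; D_mod = 6.54745/(1+0.0745) = 6.09348 yrs.
ΔP/P ≈ -D_mod · Δy = -6.09348 × (-0.017) = +0.103589 = +10.3589%.

+10.36%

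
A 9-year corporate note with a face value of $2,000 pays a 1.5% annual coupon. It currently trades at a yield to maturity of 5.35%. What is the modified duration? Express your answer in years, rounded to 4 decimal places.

Periodic yield y = 0.0535. First find Macaulay duration:
  t   CF        PV=CF/(1+0.0535)^t    t·PV
  1        30.00        28.4765        28.4765
  2        30.00        27.0304        54.0608
  3        30.00        25.6577        76.9731
  4        30.00        24.3547        97.4189
  5        30.00        23.1179       115.5895
  6        30.00        21.9439       131.6635
  7        30.00        20.8295       145.8067
  8        30.00        19.7717       158.1739
  9     2,030.00     1,269.9458    11,429.5120
  Σ                  1,461.1282    12,237.6749
P = 1,461.1282; Macaulay duration = 12,237.6749 / 1,461.1282 = 8.37550 years.
Modified duration = D_Mac / (1 + y) = 8.37550 / 1.0535 = 7.95016 years.

7.9502 years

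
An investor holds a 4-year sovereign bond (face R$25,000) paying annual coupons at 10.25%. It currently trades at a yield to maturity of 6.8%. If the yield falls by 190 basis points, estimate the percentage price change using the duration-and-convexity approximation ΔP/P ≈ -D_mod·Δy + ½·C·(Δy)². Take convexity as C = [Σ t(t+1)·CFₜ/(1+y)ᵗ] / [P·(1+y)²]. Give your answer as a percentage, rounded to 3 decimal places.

+6.502%

With y = 0.068:
  t   CF        PV=CF/(1+0.068)^t    t·PV        t(t+1)·PV
  1     2,562.50     2,399.3446     2,399.3446       4,798.6891
  2     2,562.50     2,246.5773     4,493.1546      13,479.4639
  3     2,562.50     2,103.5368     6,310.6104      25,242.4417
  4    27,562.50    21,185.2501    84,741.0005     423,705.0026
  Σ                 27,934.7088    97,944.1101     467,225.5974
P = 27,934.7088; D_Mac = 3.50618 yrs; D_mod = 3.28294 yrs; C = 14.66358.
Duration effect: -3.28294 × (-0.019) = +0.062376
Convexity effect: 0.5 × 14.66358 × (-0.019)² = +0.0026468
ΔP/P ≈ +0.062376 + 0.0026468 = +0.065023 = +6.5023%.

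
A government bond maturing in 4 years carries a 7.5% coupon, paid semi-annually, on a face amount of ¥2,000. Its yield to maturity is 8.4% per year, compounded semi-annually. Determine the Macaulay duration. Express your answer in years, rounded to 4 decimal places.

Periodic yield y = 0.042. Discount each cash flow and weight by its period:
  t   CF        PV=CF/(1+0.042)^t    t·PV
  1        75.00        71.9770        71.9770
  2        75.00        69.0758       138.1516
  3        75.00        66.2915       198.8746
  4        75.00        63.6195       254.4781
  5        75.00        61.0552       305.2760
  6        75.00        58.5942       351.5655
  7        75.00        56.2325       393.6274
  8     2,075.00     1,493.0569    11,944.4549
  Σ                  1,939.9026    13,658.4050
Price P = Σ PV = 1,939.9026.
Macaulay duration = Σ(t·PV) / P = 13,658.4050 / 1,939.9026 = 7.04077 half-year periods.
In years: 7.04077 / 2 = 3.52038 years.

3.5204 years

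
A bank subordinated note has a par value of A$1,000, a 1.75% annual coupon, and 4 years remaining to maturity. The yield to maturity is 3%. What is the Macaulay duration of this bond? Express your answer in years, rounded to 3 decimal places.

Periodic yield y = 0.03. Discount each cash flow and weight by its year:
  t   CF        PV=CF/(1+0.03)^t    t·PV
  1        17.50        16.9903        16.9903
  2        17.50        16.4954        32.9909
  3        17.50        16.0150        48.0449
  4     1,017.50       904.0356     3,616.1423
  Σ                    953.5363     3,714.1684
Price P = Σ PV = 953.5363.
Macaulay duration = Σ(t·PV) / P = 3,714.1684 / 953.5363 = 3.89515 years.

3.895 years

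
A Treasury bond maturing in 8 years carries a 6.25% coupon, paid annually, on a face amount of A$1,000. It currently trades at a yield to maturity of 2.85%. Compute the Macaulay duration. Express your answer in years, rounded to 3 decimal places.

6.701 years

Periodic yield y = 0.0285. Discount each cash flow and weight by its year:
  t   CF        PV=CF/(1+0.0285)^t    t·PV
  1        62.50        60.7681        60.7681
  2        62.50        59.0842       118.1684
  3        62.50        57.4470       172.3409
  4        62.50        55.8551       223.4204
  5        62.50        54.3073       271.5367
  6        62.50        52.8025       316.8148
  7        62.50        51.3393       359.3751
  8     1,062.50       848.5835     6,788.6678
  Σ                  1,240.1870     8,311.0923
Price P = Σ PV = 1,240.1870.
Macaulay duration = Σ(t·PV) / P = 8,311.0923 / 1,240.1870 = 6.70148 years.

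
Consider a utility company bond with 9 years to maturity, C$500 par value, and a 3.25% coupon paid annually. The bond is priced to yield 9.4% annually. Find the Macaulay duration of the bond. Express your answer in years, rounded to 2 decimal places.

7.62 years

Periodic yield y = 0.094. Discount each cash flow and weight by its year:
  t   CF        PV=CF/(1+0.094)^t    t·PV
  1        16.25        14.8537        14.8537
  2        16.25        13.5775        27.1549
  3        16.25        12.4108        37.2325
  4        16.25        11.3445        45.3779
  5        16.25        10.3697        51.8486
  6        16.25         9.4787        56.8723
  7        16.25         8.6643        60.6499
  8        16.25         7.9198        63.3585
  9       516.25       229.9875     2,069.8872
  Σ                    318.6065     2,427.2355
Price P = Σ PV = 318.6065.
Macaulay duration = Σ(t·PV) / P = 2,427.2355 / 318.6065 = 7.61829 years.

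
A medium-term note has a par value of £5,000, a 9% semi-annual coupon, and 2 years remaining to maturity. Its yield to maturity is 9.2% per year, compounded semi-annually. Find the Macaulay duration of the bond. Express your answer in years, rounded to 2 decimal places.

1.87 years

Periodic yield y = 0.046. Discount each cash flow and weight by its period:
  t   CF        PV=CF/(1+0.046)^t    t·PV
  1       225.00       215.1052       215.1052
  2       225.00       205.6455       411.2909
  3       225.00       196.6018       589.8054
  4     5,225.00     4,364.7518    17,459.0074
  Σ                  4,982.1043    18,675.2088
Price P = Σ PV = 4,982.1043.
Macaulay duration = Σ(t·PV) / P = 18,675.2088 / 4,982.1043 = 3.74846 half-year periods.
In years: 3.74846 / 2 = 1.87423 years.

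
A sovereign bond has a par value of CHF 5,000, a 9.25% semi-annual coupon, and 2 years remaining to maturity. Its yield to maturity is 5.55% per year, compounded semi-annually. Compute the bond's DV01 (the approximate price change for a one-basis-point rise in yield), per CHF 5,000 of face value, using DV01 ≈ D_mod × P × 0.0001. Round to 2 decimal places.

CHF 0.98

Periodic yield y = 0.02775.
  t   CF        PV=CF/(1+0.02775)^t    t·PV
  1       231.25       225.0061       225.0061
  2       231.25       218.9308       437.8615
  3       231.25       213.0195       639.0584
  4     5,231.25     4,688.7333    18,754.9333
  Σ                  5,345.6896    20,056.8593
P = 5,345.6896; D_Mac = 3.75197 half-year periods = 1.87598 yrs; D_mod = 1.82533 yrs.
DV01 ≈ 1.82533 × 5,345.6896 × 0.0001 = 0.975765.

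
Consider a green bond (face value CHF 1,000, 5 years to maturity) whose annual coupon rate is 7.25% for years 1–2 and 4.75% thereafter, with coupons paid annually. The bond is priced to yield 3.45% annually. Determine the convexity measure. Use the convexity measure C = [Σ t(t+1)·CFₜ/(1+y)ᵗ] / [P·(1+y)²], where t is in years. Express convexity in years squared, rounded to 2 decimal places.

24.00

With y = 0.0345:
  t   CF        PV=CF/(1+0.0345)^t    t·PV        t(t+1)·PV
  1        72.50        70.0822        70.0822         140.1643
  2        72.50        67.7450       135.4899         406.4698
  3        47.50        42.9044       128.7133         514.8531
  4        47.50        41.4736       165.8944         829.4718
  5     1,047.50       884.1003     4,420.5017      26,523.0101
  Σ                  1,106.3055     4,920.6814      28,413.9692
P = 1,106.3055.
Convexity = Σ t(t+1)·PV / [P·(1+y)²] = 28,413.9692 / (1,106.3055 × 1.070190) = 23.99915.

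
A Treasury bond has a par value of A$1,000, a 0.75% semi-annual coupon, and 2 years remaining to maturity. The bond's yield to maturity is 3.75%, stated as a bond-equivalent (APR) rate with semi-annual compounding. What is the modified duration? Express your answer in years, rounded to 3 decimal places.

Periodic yield y = 0.01875. First find Macaulay duration:
  t   CF        PV=CF/(1+0.01875)^t    t·PV
  1         3.75         3.6810         3.6810
  2         3.75         3.6132         7.2265
  3         3.75         3.5467        10.6402
  4     1,003.75       931.8694     3,727.4778
  Σ                    942.7104     3,749.0254
P = 942.7104; Macaulay duration = 3,749.0254 / 942.7104 = 3.97686 half-year periods = 1.98843 years.
Modified duration = D_Mac / (1 + y) = 1.98843 / 1.01875 = 1.95183 years.

1.952 years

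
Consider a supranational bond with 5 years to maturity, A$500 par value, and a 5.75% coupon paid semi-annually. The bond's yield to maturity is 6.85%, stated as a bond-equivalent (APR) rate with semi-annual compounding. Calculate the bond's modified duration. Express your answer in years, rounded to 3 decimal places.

Periodic yield y = 0.03425. First find Macaulay duration:
  t   CF        PV=CF/(1+0.03425)^t    t·PV
  1       14.375        13.8990        13.8990
  2       14.375        13.4387        26.8774
  3       14.375        12.9937        38.9810
  4       14.375        12.5634        50.2534
  5       14.375        12.1473        60.7366
  6       14.375        11.7450        70.4703
  7       14.375        11.3561        79.4927
  8       14.375        10.9800        87.8403
  9       14.375        10.6164        95.5478
  10     514.375       367.3031     3,673.0307
  Σ                    477.0426     4,197.1290
P = 477.0426; Macaulay duration = 4,197.1290 / 477.0426 = 8.79823 half-year periods = 4.39911 years.
Modified duration = D_Mac / (1 + y) = 4.39911 / 1.03425 = 4.25343 years.

4.253 years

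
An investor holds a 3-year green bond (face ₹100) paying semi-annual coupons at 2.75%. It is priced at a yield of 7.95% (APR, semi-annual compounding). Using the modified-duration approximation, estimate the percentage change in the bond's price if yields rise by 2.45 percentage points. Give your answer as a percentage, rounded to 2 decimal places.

Periodic yield y = 0.03975. Modified duration first:
  t   CF        PV=CF/(1+0.03975)^t    t·PV
  1        1.375         1.3224         1.3224
  2        1.375         1.2719         2.5438
  3        1.375         1.2233         3.6698
  4        1.375         1.1765         4.7059
  5        1.375         1.1315         5.6575
  6      101.375        80.2338       481.4027
  Σ                     86.3593       499.3022
P = 86.3593; D_Mac = 5.78168 half-year periods = 2.89084 yrs; D_mod = 2.89084/(1+0.03975) = 2.78032 yrs.
ΔP/P ≈ -D_mod · Δy = -2.78032 × (+0.0245) = -0.068118 = -6.8118%.

-6.81%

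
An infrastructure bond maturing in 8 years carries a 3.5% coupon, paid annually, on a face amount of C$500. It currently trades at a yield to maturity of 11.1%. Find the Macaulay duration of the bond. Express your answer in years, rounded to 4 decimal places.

6.8101 years

Periodic yield y = 0.111. Discount each cash flow and weight by its year:
  t   CF        PV=CF/(1+0.111)^t    t·PV
  1        17.50        15.7516        15.7516
  2        17.50        14.1778        28.3557
  3        17.50        12.7613        38.2840
  4        17.50        11.4863        45.9454
  5        17.50        10.3387        51.6937
  6        17.50         9.3058        55.8348
  7        17.50         8.3761        58.6324
  8       517.50       222.9451     1,783.5606
  Σ                    305.1428     2,078.0581
Price P = Σ PV = 305.1428.
Macaulay duration = Σ(t·PV) / P = 2,078.0581 / 305.1428 = 6.81012 years.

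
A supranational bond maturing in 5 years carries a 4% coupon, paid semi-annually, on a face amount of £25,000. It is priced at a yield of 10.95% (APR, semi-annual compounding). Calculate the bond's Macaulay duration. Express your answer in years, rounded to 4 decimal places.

Periodic yield y = 0.05475. Discount each cash flow and weight by its period:
  t   CF        PV=CF/(1+0.05475)^t    t·PV
  1       500.00       474.0460       474.0460
  2       500.00       449.4392       898.8784
  3       500.00       426.1097     1,278.3290
  4       500.00       403.9912     1,615.9647
  5       500.00       383.0208     1,915.1039
  6       500.00       363.1389     2,178.8335
  7       500.00       344.2891     2,410.0237
  8       500.00       326.4177     2,611.3418
  9       500.00       309.4740     2,785.2662
  10   25,500.00    14,963.9015   149,639.0147
  Σ                 18,443.8280   165,806.8018
Price P = Σ PV = 18,443.8280.
Macaulay duration = Σ(t·PV) / P = 165,806.8018 / 18,443.8280 = 8.98983 half-year periods.
In years: 8.98983 / 2 = 4.49491 years.

4.4949 years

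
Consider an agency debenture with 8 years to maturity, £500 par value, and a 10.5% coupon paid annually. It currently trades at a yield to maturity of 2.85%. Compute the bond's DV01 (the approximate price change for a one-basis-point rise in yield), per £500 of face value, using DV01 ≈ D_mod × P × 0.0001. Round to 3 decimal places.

£0.468

Periodic yield y = 0.0285.
  t   CF        PV=CF/(1+0.0285)^t    t·PV
  1        52.50        51.0452        51.0452
  2        52.50        49.6307        99.2615
  3        52.50        48.2555       144.7664
  4        52.50        46.9183       187.6731
  5        52.50        45.6182       228.0908
  6        52.50        44.3541       266.1245
  7        52.50        43.1250       301.8751
  8       552.50       441.2634     3,530.1073
  Σ                    770.2103     4,808.9438
P = 770.2103; D_Mac = 6.24368 yrs; D_mod = 6.07066 yrs.
DV01 ≈ 6.07066 × 770.2103 × 0.0001 = 0.467569.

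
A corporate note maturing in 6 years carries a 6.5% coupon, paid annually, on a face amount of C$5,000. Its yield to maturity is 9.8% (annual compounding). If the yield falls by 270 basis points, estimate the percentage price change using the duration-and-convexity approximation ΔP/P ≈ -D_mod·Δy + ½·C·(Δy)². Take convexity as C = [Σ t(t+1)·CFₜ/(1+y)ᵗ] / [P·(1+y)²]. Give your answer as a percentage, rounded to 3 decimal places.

With y = 0.098:
  t   CF        PV=CF/(1+0.098)^t    t·PV        t(t+1)·PV
  1       325.00       295.9927       295.9927         591.9854
  2       325.00       269.5744       539.1488       1,617.4465
  3       325.00       245.5140       736.5421       2,946.1685
  4       325.00       223.6011       894.4045       4,472.0227
  5       325.00       203.6440     1,018.2201       6,109.3206
  6     5,325.00     3,038.8242    18,232.9450     127,630.6150
  Σ                  4,277.1505    21,717.2533     143,367.5587
P = 4,277.1505; D_Mac = 5.07751 yrs; D_mod = 4.62432 yrs; C = 27.80300.
Duration effect: -4.62432 × (-0.027) = +0.124857
Convexity effect: 0.5 × 27.80300 × (-0.027)² = +0.0101342
ΔP/P ≈ +0.124857 + 0.0101342 = +0.134991 = +13.4991%.

+13.499%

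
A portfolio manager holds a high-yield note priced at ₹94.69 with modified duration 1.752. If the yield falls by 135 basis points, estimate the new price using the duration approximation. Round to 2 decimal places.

₹96.93

Duration approximation: ΔP/P ≈ -D_mod · Δy = -1.752 × (-0.0135) = +0.023652.
New price ≈ 94.69 × (1 + 0.023652) = 96.92960788.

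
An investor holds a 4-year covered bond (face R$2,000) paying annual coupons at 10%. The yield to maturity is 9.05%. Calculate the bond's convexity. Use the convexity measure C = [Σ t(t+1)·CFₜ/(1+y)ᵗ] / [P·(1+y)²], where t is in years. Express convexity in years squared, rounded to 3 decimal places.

14.008

With y = 0.0905:
  t   CF        PV=CF/(1+0.0905)^t    t·PV        t(t+1)·PV
  1       200.00       183.4021       183.4021         366.8042
  2       200.00       168.1817       336.3633       1,009.0900
  3       200.00       154.2244       462.6731       1,850.6924
  4     2,200.00     1,555.6790     6,222.7162      31,113.5809
  Σ                  2,061.4872     7,205.1547      34,340.1674
P = 2,061.4872.
Convexity = Σ t(t+1)·PV / [P·(1+y)²] = 34,340.1674 / (2,061.4872 × 1.189190) = 14.00782.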